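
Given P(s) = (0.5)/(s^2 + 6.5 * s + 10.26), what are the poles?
Set denominator = 0: s^2 + 6.5*s + 10.26 = (s + 2.7)(s + 3.8) = 0 → Poles: -2.7, -3.8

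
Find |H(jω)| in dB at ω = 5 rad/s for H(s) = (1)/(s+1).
Substitute s = j*5: H(j5) = 0.0384615 - 0.192308j.
|H(j5)| = sqrt(Re² + Im²) = 0.1961.
20*log₁₀(0.1961) = -14.15 dB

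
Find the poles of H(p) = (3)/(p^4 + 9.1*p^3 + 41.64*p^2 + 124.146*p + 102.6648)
Set denominator = 0: p^4 + 9.1*p^3 + 41.64*p^2 + 124.146*p + 102.6648 = (p + 1.2)(p + 4.9)(p^2 + 3*p + 17.46) = 0 → Poles: -1.2, -1.5 + 3.9j, -1.5 - 3.9j, -4.9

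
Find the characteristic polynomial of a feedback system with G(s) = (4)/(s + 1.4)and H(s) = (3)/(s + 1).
Characteristic poly = G_den * H_den + G_num * H_num = (s^2 + 2.4*s + 1.4) + (12) = s^2 + 2.4*s + 13.4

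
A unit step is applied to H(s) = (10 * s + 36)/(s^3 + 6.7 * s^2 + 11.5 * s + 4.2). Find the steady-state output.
FVT: lim_{t→∞} y(t) = lim_{s→0} s*Y(s) where Y(s) = H(s)/s.
= lim_{s→0} H(s) = H(0) = num(0)/den(0) = 36/4.2 = 8.571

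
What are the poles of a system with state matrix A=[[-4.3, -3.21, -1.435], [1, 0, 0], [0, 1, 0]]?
Eigenvalues solve det(λI - A) = 0.
Characteristic polynomial: λ^3 + 4.3*λ^2 + 3.21*λ + 1.435 = 0.
Factor: (λ + 3.5)(λ^2 + 0.8*λ + 0.41) = 0.
Roots: -0.4 + 0.5j, -0.4 - 0.5j, -3.5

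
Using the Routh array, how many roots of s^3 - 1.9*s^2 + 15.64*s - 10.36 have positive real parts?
Routh array:
s^3: [1, 15.64]; s^2: [-1.9, -10.36]; s^1: [10.1874]; s^0: [-10.36]
First column: [1, -1.9, 10.1874, -10.36]. Sign changes = RHP roots = 3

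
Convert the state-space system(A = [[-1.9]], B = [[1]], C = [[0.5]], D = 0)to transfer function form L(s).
L(s) = C(sI - A)⁻¹B + D.
Characteristic polynomial det(sI - A) = s + 1.9.
Numerator from C·adj(sI-A)·B + D·det(sI-A) = 0.5.
L(s) = (0.5)/(s + 1.9)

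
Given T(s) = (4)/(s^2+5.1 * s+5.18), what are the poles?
Set denominator = 0: s^2 + 5.1*s + 5.18 = (s + 3.7)(s + 1.4) = 0 → Poles: -1.4, -3.7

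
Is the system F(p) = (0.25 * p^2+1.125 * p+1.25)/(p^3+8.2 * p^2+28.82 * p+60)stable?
Denominator: p^3 + 8.2*p^2 + 28.82*p + 60 = (p + 4.8)(p^2 + 3.4*p + 12.5). Poles: -1.7 + 3.1j, -1.7 - 3.1j, -4.8. All Re(p)<0: Yes (stable)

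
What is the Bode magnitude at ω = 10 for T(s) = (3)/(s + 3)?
Substitute s = j*10: T(j10) = 0.0825688 - 0.275229j.
|T(j10)| = sqrt(Re² + Im²) = 0.2873.
20*log₁₀(0.2873) = -10.83 dB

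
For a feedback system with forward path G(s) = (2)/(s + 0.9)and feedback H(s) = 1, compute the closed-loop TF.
Closed-loop T = G/(1+GH).
Numerator: G_num * H_den = 2.
Denominator: G_den * H_den + G_num * H_num = (s + 0.9) + (2) = s + 2.9.
T(s) = (2)/(s + 2.9)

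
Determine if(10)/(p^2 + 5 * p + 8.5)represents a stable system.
Denominator: p^2 + 5*p + 8.5. Poles: -2.5 + 1.5j, -2.5 - 1.5j. All Re(p)<0: Yes (stable)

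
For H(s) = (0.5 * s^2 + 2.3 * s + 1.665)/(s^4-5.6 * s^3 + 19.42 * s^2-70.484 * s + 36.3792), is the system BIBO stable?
Denominator: s^4 - 5.6*s^3 + 19.42*s^2 - 70.484*s + 36.3792 = (s - 4.4)(s - 0.6)(s^2 - 0.6*s + 13.78). Poles: 0.3 + 3.7j, 0.3 - 3.7j, 0.6, 4.4. All Re(p)<0: No (unstable)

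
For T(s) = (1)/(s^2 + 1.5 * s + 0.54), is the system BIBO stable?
Denominator: s^2 + 1.5*s + 0.54 = (s + 0.6)(s + 0.9). Poles: -0.6, -0.9. All Re(p)<0: Yes (stable)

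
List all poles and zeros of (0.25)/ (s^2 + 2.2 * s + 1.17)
Set denominator = 0: s^2 + 2.2*s + 1.17 = (s + 1.3)(s + 0.9) = 0 → Poles: -0.9, -1.3
Numerator is a nonzero constant (0.25) → Zeros: none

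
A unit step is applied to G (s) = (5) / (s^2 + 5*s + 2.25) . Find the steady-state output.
FVT: lim_{t→∞} y(t) = lim_{s→0} s*Y(s) where Y(s) = G(s)/s.
= lim_{s→0} G(s) = G(0) = num(0)/den(0) = 5/2.25 = 2.222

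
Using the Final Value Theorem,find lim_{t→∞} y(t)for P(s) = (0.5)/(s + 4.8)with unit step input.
FVT: lim_{t→∞} y(t) = lim_{s→0} s*Y(s) where Y(s) = P(s)/s.
= lim_{s→0} P(s) = P(0) = num(0)/den(0) = 0.5/4.8 = 0.1042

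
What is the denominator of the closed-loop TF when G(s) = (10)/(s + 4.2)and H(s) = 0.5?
Characteristic poly = G_den * H_den + G_num * H_num = (s + 4.2) + (5) = s + 9.2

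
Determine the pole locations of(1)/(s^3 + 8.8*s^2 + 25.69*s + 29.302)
Set denominator = 0: s^3 + 8.8*s^2 + 25.69*s + 29.302 = (s + 4.6)(s^2 + 4.2*s + 6.37) = 0 → Poles: -2.1 + 1.4j, -2.1 - 1.4j, -4.6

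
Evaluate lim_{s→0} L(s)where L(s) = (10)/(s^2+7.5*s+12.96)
DC gain = L(0) = num(0)/den(0) = 10/12.96 = 0.7716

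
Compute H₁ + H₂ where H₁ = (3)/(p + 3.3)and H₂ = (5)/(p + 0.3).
Parallel: H = H₁ + H₂ = (n₁·d₂ + n₂·d₁)/(d₁·d₂).
n₁·d₂ = 3*p + 0.9. n₂·d₁ = 5*p + 16.5. Sum = 8*p + 17.4. d₁·d₂ = p^2 + 3.6*p + 0.99.
H(p) = (8*p + 17.4)/(p^2 + 3.6*p + 0.99)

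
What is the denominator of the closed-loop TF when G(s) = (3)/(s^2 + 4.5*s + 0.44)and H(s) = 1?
Characteristic poly = G_den * H_den + G_num * H_num = (s^2 + 4.5*s + 0.44) + (3) = s^2 + 4.5*s + 3.44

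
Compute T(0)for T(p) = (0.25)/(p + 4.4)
DC gain = T(0) = num(0)/den(0) = 0.25/4.4 = 0.05682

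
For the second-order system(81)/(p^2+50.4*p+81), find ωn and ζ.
Standard form: ωn²/(p²+2ζωn·p+ωn²).
const=81=ωn² → ωn=9, p coeff=50.4=2ζωn → ζ=2.8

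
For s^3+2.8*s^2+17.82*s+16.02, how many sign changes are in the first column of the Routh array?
Routh array:
s^3: [1, 17.82]; s^2: [2.8, 16.02]; s^1: [12.0986]; s^0: [16.02]
First column: [1, 2.8, 12.0986, 16.02]. Sign changes = 0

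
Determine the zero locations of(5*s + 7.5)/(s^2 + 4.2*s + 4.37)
Set numerator = 0: 5*s + 7.5 = 0 → Zeros: -1.5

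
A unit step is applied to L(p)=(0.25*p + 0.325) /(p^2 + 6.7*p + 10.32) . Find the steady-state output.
FVT: lim_{t→∞} y(t) = lim_{p→0} p*Y(p) where Y(p) = L(p)/p.
= lim_{p→0} L(p) = L(0) = num(0)/den(0) = 0.325/10.32 = 0.03149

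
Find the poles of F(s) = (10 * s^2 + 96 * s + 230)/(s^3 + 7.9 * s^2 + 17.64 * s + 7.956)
Set denominator = 0: s^3 + 7.9*s^2 + 17.64*s + 7.956 = (s + 3.9)(s + 3.4)(s + 0.6) = 0 → Poles: -0.6, -3.4, -3.9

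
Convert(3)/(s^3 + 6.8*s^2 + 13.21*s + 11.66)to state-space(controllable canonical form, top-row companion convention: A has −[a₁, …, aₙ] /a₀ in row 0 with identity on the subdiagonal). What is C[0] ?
Reachable canonical form: C = numerator coefficients (right-aligned, zero-padded to length n).
num = 3, C = [[0, 0, 3]].
C[0] = 0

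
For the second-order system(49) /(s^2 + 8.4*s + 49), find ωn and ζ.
Standard form: ωn²/(s²+2ζωn·s+ωn²).
const=49=ωn² → ωn=7, s coeff=8.4=2ζωn → ζ=0.6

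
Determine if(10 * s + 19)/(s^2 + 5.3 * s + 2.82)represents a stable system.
Denominator: s^2 + 5.3*s + 2.82 = (s + 4.7)(s + 0.6). Poles: -0.6, -4.7. All Re(p)<0: Yes (stable)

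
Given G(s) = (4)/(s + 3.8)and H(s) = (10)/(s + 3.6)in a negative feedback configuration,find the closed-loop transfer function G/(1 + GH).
Closed-loop T = G/(1+GH).
Numerator: G_num * H_den = 4*s + 14.4.
Denominator: G_den * H_den + G_num * H_num = (s^2 + 7.4*s + 13.68) + (40) = s^2 + 7.4*s + 53.68.
T(s) = (4*s + 14.4)/(s^2 + 7.4*s + 53.68)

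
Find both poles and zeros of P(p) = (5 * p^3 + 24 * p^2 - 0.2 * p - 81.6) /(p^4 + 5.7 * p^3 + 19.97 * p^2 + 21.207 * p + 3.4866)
Set denominator = 0: p^4 + 5.7*p^3 + 19.97*p^2 + 21.207*p + 3.4866 = (p + 0.2)(p + 1.3)(p^2 + 4.2*p + 13.41) = 0 → Poles: -0.2, -1.3, -2.1 + 3j, -2.1 - 3j
Set numerator = 0: 5*p^3 + 24*p^2 - 0.2*p - 81.6 = 5*(p + 3.4)(p - 1.6)(p + 3) = 0 → Zeros: -3, -3.4, 1.6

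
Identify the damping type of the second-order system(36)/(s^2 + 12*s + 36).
Standard form: ωn²/(s²+2ζωn·s+ωn²) gives ωn=6, ζ=1.
Critically damped (ζ = 1)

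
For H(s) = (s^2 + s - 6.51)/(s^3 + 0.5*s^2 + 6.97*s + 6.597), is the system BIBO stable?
Denominator: s^3 + 0.5*s^2 + 6.97*s + 6.597 = (s + 0.9)(s^2 - 0.4*s + 7.33). Poles: -0.9, 0.2 + 2.7j, 0.2 - 2.7j. All Re(p)<0: No (unstable)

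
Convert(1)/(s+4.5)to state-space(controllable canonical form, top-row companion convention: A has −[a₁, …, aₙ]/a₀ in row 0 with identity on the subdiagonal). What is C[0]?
Reachable canonical form: C = numerator coefficients (right-aligned, zero-padded to length n).
num = 1, C = [[1]].
C[0] = 1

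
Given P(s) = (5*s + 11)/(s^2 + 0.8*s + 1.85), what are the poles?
Set denominator = 0: s^2 + 0.8*s + 1.85 = 0 → Poles: -0.4 + 1.3j, -0.4 - 1.3j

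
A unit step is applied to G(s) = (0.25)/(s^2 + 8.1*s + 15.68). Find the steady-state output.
FVT: lim_{t→∞} y(t) = lim_{s→0} s*Y(s) where Y(s) = G(s)/s.
= lim_{s→0} G(s) = G(0) = num(0)/den(0) = 0.25/15.68 = 0.01594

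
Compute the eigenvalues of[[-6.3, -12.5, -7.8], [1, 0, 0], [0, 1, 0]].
Eigenvalues solve det(λI - A) = 0.
Characteristic polynomial: λ^3 + 6.3*λ^2 + 12.5*λ + 7.8 = 0.
Factor: (λ + 3)(λ + 2)(λ + 1.3) = 0.
Roots: -1.3, -2, -3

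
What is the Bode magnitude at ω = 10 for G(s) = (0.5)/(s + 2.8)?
Substitute s = j*10: G(j10) = 0.0129822 - 0.046365j.
|G(j10)| = sqrt(Re² + Im²) = 0.04815.
20*log₁₀(0.04815) = -26.35 dB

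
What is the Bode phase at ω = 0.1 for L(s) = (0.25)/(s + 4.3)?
Substitute s = j*0.1: L(j0.1) = 0.0581081 - 0.00135135j.
∠L(j0.1) = atan2(Im, Re) = atan2(-0.00135135, 0.0581081) = -1.33°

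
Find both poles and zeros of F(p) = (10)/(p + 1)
Set denominator = 0: p + 1 = 0 → Poles: -1
Numerator is a nonzero constant (10) → Zeros: none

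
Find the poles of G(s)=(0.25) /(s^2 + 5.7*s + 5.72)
Set denominator = 0: s^2 + 5.7*s + 5.72 = (s + 4.4)(s + 1.3) = 0 → Poles: -1.3, -4.4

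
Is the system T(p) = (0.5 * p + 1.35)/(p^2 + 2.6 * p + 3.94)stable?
Denominator: p^2 + 2.6*p + 3.94. Poles: -1.3 + 1.5j, -1.3 - 1.5j. All Re(p)<0: Yes (stable)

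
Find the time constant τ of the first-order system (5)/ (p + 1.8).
First-order system: τ = -1/pole. Pole = -1.8. τ = -1/(-1.8) = 0.5556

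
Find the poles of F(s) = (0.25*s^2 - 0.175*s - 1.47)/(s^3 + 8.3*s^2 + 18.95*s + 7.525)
Set denominator = 0: s^3 + 8.3*s^2 + 18.95*s + 7.525 = (s + 3.5)(s + 0.5)(s + 4.3) = 0 → Poles: -0.5, -3.5, -4.3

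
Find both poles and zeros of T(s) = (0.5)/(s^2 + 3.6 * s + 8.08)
Set denominator = 0: s^2 + 3.6*s + 8.08 = 0 → Poles: -1.8 + 2.2j, -1.8 - 2.2j
Numerator is a nonzero constant (0.5) → Zeros: none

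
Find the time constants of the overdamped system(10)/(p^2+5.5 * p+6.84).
Overdamped: real poles at -1.9, -3.6. τ = -1/pole → τ₁ = 0.5263, τ₂ = 0.2778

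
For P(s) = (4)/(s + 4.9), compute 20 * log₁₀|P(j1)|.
Substitute s = j*1: P(j1) = 0.783687 - 0.159936j.
|P(j1)| = sqrt(Re² + Im²) = 0.7998.
20*log₁₀(0.7998) = -1.94 dB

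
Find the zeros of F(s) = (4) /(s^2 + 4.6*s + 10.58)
Numerator is a nonzero constant (4) → Zeros: none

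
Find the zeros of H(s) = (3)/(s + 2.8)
Numerator is a nonzero constant (3) → Zeros: none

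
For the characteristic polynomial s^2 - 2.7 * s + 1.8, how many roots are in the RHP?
s^2 - 2.7*s + 1.8 = (s - 1.2)(s - 1.5). Poles: 1.2, 1.5. RHP poles (Re>0): 2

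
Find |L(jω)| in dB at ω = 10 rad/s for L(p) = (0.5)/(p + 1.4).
Substitute p = j*10: L(j10) = 0.00686544 - 0.0490388j.
|L(j10)| = sqrt(Re² + Im²) = 0.04952.
20*log₁₀(0.04952) = -26.10 dB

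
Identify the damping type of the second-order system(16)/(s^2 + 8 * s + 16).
Standard form: ωn²/(s²+2ζωn·s+ωn²) gives ωn=4, ζ=1.
Critically damped (ζ = 1)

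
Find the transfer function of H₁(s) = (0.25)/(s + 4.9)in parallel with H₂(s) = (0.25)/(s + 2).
Parallel: H = H₁ + H₂ = (n₁·d₂ + n₂·d₁)/(d₁·d₂).
n₁·d₂ = 0.25*s + 0.5. n₂·d₁ = 0.25*s + 1.225. Sum = 0.5*s + 1.725. d₁·d₂ = s^2 + 6.9*s + 9.8.
H(s) = (0.5*s + 1.725)/(s^2 + 6.9*s + 9.8)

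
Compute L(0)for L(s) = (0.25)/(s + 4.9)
DC gain = L(0) = num(0)/den(0) = 0.25/4.9 = 0.05102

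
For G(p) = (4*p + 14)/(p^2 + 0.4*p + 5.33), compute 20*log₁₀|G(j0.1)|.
Substitute p = j*0.1: G(j0.1) = 2.632 + 0.0553985j.
|G(j0.1)| = sqrt(Re² + Im²) = 2.633.
20*log₁₀(2.633) = 8.41 dB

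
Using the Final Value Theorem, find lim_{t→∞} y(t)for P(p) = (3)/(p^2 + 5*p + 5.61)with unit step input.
FVT: lim_{t→∞} y(t) = lim_{p→0} p*Y(p) where Y(p) = P(p)/p.
= lim_{p→0} P(p) = P(0) = num(0)/den(0) = 3/5.61 = 0.5348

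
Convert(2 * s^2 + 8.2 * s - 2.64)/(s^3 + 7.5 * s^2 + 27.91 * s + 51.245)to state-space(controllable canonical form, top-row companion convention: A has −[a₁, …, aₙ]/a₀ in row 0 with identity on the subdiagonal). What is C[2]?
Reachable canonical form: C = numerator coefficients (right-aligned, zero-padded to length n).
num = 2*s^2 + 8.2*s - 2.64, C = [[2, 8.2, -2.64]].
C[2] = -2.64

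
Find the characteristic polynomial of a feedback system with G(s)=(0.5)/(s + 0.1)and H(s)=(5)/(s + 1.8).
Characteristic poly = G_den * H_den + G_num * H_num = (s^2 + 1.9*s + 0.18) + (2.5) = s^2 + 1.9*s + 2.68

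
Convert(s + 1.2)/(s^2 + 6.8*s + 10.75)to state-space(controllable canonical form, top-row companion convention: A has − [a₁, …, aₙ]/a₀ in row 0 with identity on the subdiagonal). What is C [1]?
Reachable canonical form: C = numerator coefficients (right-aligned, zero-padded to length n).
num = s + 1.2, C = [[1, 1.2]].
C[1] = 1.2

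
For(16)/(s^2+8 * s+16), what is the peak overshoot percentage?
Standard form: ωn²/(s²+2ζωn·s+ωn²) → ωn = 4, ζ = 1.
ζ ≥ 1, so the response is non-oscillatory: peak overshoot = 0%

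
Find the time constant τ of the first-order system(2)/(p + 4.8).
First-order system: τ = -1/pole. Pole = -4.8. τ = -1/(-4.8) = 0.2083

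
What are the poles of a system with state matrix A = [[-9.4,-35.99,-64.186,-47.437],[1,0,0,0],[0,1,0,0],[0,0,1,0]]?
Eigenvalues solve det(λI - A) = 0.
Characteristic polynomial: λ^4 + 9.4*λ^3 + 35.99*λ^2 + 64.186*λ + 47.437 = 0.
Factor: (λ^2 + 5.8*λ + 10.66)(λ^2 + 3.6*λ + 4.45) = 0.
Roots: -1.8 + 1.1j, -1.8 - 1.1j, -2.9 + 1.5j, -2.9 - 1.5j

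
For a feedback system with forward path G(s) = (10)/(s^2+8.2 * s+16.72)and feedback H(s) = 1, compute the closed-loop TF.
Closed-loop T = G/(1+GH).
Numerator: G_num * H_den = 10.
Denominator: G_den * H_den + G_num * H_num = (s^2 + 8.2*s + 16.72) + (10) = s^2 + 8.2*s + 26.72.
T(s) = (10)/(s^2 + 8.2*s + 26.72)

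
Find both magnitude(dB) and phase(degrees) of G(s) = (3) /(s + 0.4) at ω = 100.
Substitute s = j*100: G(j100) = 0.000119998 - 0.0299995j.
|G| = 20*log₁₀(sqrt(Re²+Im²)) = -30.46 dB.
∠G = atan2(Im, Re) = -89.77°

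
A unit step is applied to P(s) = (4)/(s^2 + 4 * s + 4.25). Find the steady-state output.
FVT: lim_{t→∞} y(t) = lim_{s→0} s*Y(s) where Y(s) = P(s)/s.
= lim_{s→0} P(s) = P(0) = num(0)/den(0) = 4/4.25 = 0.9412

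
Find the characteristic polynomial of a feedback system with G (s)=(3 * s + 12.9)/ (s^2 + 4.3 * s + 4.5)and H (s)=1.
Characteristic poly = G_den * H_den + G_num * H_num = (s^2 + 4.3*s + 4.5) + (3*s + 12.9) = s^2 + 7.3*s + 17.4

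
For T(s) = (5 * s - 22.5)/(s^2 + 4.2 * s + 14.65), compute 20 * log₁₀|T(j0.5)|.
Substitute s = j*0.5: T(j0.5) = -1.50517 + 0.393115j.
|T(j0.5)| = sqrt(Re² + Im²) = 1.556.
20*log₁₀(1.556) = 3.84 dB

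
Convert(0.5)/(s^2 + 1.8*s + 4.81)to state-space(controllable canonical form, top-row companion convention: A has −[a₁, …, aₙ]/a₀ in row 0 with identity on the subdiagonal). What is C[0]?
Reachable canonical form: C = numerator coefficients (right-aligned, zero-padded to length n).
num = 0.5, C = [[0, 0.5]].
C[0] = 0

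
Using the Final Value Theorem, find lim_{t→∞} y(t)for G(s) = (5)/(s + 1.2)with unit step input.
FVT: lim_{t→∞} y(t) = lim_{s→0} s*Y(s) where Y(s) = G(s)/s.
= lim_{s→0} G(s) = G(0) = num(0)/den(0) = 5/1.2 = 4.167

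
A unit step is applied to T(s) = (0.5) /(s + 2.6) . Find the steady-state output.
FVT: lim_{t→∞} y(t) = lim_{s→0} s*Y(s) where Y(s) = T(s)/s.
= lim_{s→0} T(s) = T(0) = num(0)/den(0) = 0.5/2.6 = 0.1923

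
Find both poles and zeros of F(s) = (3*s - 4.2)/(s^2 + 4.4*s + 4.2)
Set denominator = 0: s^2 + 4.4*s + 4.2 = (s + 1.4)(s + 3) = 0 → Poles: -1.4, -3
Set numerator = 0: 3*s - 4.2 = 0 → Zeros: 1.4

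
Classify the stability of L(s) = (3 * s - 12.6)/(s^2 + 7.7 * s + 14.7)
Denominator: s^2 + 7.7*s + 14.7 = (s + 3.5)(s + 4.2). Poles: -3.5, -4.2. Stable (all poles in LHP)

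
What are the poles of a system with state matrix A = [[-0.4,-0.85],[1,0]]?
Eigenvalues solve det(λI - A) = 0.
Characteristic polynomial: λ^2 + 0.4*λ + 0.85 = 0.
Roots: -0.2 + 0.9j, -0.2 - 0.9j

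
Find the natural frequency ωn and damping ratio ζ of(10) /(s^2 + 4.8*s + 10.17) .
Underdamped: complex pole -2.4 + 2.1j. ωn = |pole| = 3.189, ζ = -Re(pole)/ωn = 0.7526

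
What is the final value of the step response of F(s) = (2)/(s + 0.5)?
FVT: lim_{t→∞} y(t) = lim_{s→0} s*Y(s) where Y(s) = F(s)/s.
= lim_{s→0} F(s) = F(0) = num(0)/den(0) = 2/0.5 = 4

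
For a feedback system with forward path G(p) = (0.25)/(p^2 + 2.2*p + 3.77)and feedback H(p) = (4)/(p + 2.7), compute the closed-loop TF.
Closed-loop T = G/(1+GH).
Numerator: G_num * H_den = 0.25*p + 0.675.
Denominator: G_den * H_den + G_num * H_num = (p^3 + 4.9*p^2 + 9.71*p + 10.179) + (1) = p^3 + 4.9*p^2 + 9.71*p + 11.179.
T(p) = (0.25*p + 0.675)/(p^3 + 4.9*p^2 + 9.71*p + 11.179)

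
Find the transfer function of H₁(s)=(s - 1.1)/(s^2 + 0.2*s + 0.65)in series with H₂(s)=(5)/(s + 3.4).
Series: H = H₁ · H₂ = (n₁·n₂)/(d₁·d₂).
Num: n₁·n₂ = 5*s - 5.5. Den: d₁·d₂ = s^3 + 3.6*s^2 + 1.33*s + 2.21.
H(s) = (5*s - 5.5)/(s^3 + 3.6*s^2 + 1.33*s + 2.21)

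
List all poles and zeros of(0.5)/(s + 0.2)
Set denominator = 0: s + 0.2 = 0 → Poles: -0.2
Numerator is a nonzero constant (0.5) → Zeros: none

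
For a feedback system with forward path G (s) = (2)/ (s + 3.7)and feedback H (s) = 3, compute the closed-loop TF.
Closed-loop T = G/(1+GH).
Numerator: G_num * H_den = 2.
Denominator: G_den * H_den + G_num * H_num = (s + 3.7) + (6) = s + 9.7.
T(s) = (2)/(s + 9.7)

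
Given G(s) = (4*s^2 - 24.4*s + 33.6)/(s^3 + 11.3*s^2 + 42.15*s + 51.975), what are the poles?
Set denominator = 0: s^3 + 11.3*s^2 + 42.15*s + 51.975 = (s + 3.3)(s + 3.5)(s + 4.5) = 0 → Poles: -3.3, -3.5, -4.5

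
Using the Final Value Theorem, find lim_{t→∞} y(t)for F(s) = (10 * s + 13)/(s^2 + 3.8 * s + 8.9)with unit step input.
FVT: lim_{t→∞} y(t) = lim_{s→0} s*Y(s) where Y(s) = F(s)/s.
= lim_{s→0} F(s) = F(0) = num(0)/den(0) = 13/8.9 = 1.461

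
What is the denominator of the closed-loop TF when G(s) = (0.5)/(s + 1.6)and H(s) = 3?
Characteristic poly = G_den * H_den + G_num * H_num = (s + 1.6) + (1.5) = s + 3.1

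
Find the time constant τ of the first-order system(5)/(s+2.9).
First-order system: τ = -1/pole. Pole = -2.9. τ = -1/(-2.9) = 0.3448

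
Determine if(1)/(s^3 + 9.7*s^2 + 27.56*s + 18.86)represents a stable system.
Denominator: s^3 + 9.7*s^2 + 27.56*s + 18.86 = (s + 4.1)(s + 1)(s + 4.6). Poles: -1, -4.1, -4.6. All Re(p)<0: Yes (stable)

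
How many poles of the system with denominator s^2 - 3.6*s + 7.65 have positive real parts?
Poles: 1.8 + 2.1j, 1.8 - 2.1j. RHP poles (Re>0): 2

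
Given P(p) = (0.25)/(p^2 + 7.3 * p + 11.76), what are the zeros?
Numerator is a nonzero constant (0.25) → Zeros: none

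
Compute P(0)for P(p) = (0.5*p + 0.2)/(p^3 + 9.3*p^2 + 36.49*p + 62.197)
DC gain = P(0) = num(0)/den(0) = 0.2/62.197 = 0.003216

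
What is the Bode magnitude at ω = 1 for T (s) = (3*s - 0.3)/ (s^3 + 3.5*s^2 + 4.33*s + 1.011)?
Substitute s = j*1: T(j1) = 0.621192 - 0.374218j.
|T(j1)| = sqrt(Re² + Im²) = 0.7252.
20*log₁₀(0.7252) = -2.79 dB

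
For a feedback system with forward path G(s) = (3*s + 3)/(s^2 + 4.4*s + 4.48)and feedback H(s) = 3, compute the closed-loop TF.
Closed-loop T = G/(1+GH).
Numerator: G_num * H_den = 3*s + 3.
Denominator: G_den * H_den + G_num * H_num = (s^2 + 4.4*s + 4.48) + (9*s + 9) = s^2 + 13.4*s + 13.48.
T(s) = (3*s + 3)/(s^2 + 13.4*s + 13.48)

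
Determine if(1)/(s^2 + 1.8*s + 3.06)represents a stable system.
Denominator: s^2 + 1.8*s + 3.06. Poles: -0.9 + 1.5j, -0.9 - 1.5j. All Re(p)<0: Yes (stable)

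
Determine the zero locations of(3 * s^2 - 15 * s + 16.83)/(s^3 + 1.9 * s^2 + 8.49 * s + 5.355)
Set numerator = 0: 3*s^2 - 15*s + 16.83 = 3*(s - 1.7)(s - 3.3) = 0 → Zeros: 1.7, 3.3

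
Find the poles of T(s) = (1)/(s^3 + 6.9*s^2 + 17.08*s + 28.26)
Set denominator = 0: s^3 + 6.9*s^2 + 17.08*s + 28.26 = (s + 4.5)(s^2 + 2.4*s + 6.28) = 0 → Poles: -1.2 + 2.2j, -1.2 - 2.2j, -4.5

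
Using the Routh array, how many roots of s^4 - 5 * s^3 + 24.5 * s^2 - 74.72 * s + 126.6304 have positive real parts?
Routh array:
s^4: [1, 24.5, 126.6304]; s^3: [-5, -74.72]; s^2: [9.556, 126.6304]; s^1: [-8.46299]; s^0: [126.6304]
First column: [1, -5, 9.556, -8.46299, 126.6304]. Sign changes = RHP roots = 4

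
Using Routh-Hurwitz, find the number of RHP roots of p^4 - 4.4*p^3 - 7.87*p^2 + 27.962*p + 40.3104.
Routh array:
p^4: [1, -7.87, 40.3104]; p^3: [-4.4, 27.962]; p^2: [-1.515, 40.3104]; p^1: [-89.1111]; p^0: [40.3104]
First column: [1, -4.4, -1.515, -89.1111, 40.3104]. Sign changes = RHP roots = 2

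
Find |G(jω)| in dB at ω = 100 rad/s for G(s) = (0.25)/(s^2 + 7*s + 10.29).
Substitute s = j*100: G(j100) = -2.49035e-05 - 1.74504e-06j.
|G(j100)| = sqrt(Re² + Im²) = 2.496e-05.
20*log₁₀(2.496e-05) = -92.05 dB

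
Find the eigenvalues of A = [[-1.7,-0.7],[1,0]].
Eigenvalues solve det(λI - A) = 0.
Characteristic polynomial: λ^2 + 1.7*λ + 0.7 = 0.
Factor: (λ + 0.7)(λ + 1) = 0.
Roots: -0.7, -1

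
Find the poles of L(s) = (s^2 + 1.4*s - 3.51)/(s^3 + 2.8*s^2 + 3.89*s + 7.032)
Set denominator = 0: s^3 + 2.8*s^2 + 3.89*s + 7.032 = (s + 2.4)(s^2 + 0.4*s + 2.93) = 0 → Poles: -0.2 + 1.7j, -0.2 - 1.7j, -2.4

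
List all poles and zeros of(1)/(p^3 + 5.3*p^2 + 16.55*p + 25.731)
Set denominator = 0: p^3 + 5.3*p^2 + 16.55*p + 25.731 = (p + 2.7)(p^2 + 2.6*p + 9.53) = 0 → Poles: -1.3 + 2.8j, -1.3 - 2.8j, -2.7
Numerator is a nonzero constant (1) → Zeros: none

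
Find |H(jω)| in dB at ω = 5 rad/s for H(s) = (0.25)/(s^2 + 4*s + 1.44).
Substitute s = j*5: H(j5) = -0.00616706 - 0.0052352j.
|H(j5)| = sqrt(Re² + Im²) = 0.008089.
20*log₁₀(0.008089) = -41.84 dB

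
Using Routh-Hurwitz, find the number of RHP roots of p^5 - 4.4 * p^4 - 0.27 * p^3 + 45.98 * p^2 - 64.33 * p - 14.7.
Routh array:
p^5: [1, -0.27, -64.33]; p^4: [-4.4, 45.98, -14.7]; p^3: [10.18, -67.6709]; p^2: [16.7313, -14.7]; p^1: [-58.7268]; p^0: [-14.7]
First column: [1, -4.4, 10.18, 16.7313, -58.7268, -14.7]. Sign changes = RHP roots = 3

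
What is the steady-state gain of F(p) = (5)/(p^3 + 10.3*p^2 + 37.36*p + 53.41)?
DC gain = F(0) = num(0)/den(0) = 5/53.41 = 0.09362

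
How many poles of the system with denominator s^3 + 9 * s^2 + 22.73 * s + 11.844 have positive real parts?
s^3 + 9*s^2 + 22.73*s + 11.844 = (s + 4.7)(s + 0.7)(s + 3.6). Poles: -0.7, -3.6, -4.7. RHP poles (Re>0): 0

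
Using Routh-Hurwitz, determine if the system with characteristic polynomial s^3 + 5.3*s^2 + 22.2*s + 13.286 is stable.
Routh array:
s^3: [1, 22.2]; s^2: [5.3, 13.286]; s^1: [19.6932]; s^0: [13.286]
First column: [1, 5.3, 19.6932, 13.286]. Sign changes = 0.
Yes, stable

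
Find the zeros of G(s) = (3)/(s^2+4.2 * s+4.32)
Numerator is a nonzero constant (3) → Zeros: none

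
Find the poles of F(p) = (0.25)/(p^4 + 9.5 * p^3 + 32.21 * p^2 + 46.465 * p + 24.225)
Set denominator = 0: p^4 + 9.5*p^3 + 32.21*p^2 + 46.465*p + 24.225 = (p + 1.5)(p + 1.7)(p + 3.8)(p + 2.5) = 0 → Poles: -1.5, -1.7, -2.5, -3.8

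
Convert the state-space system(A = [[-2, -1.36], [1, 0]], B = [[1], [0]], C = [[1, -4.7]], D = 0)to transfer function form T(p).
T(p) = C(pI - A)⁻¹B + D.
Characteristic polynomial det(pI - A) = p^2 + 2*p + 1.36.
Numerator from C·adj(pI-A)·B + D·det(pI-A) = p - 4.7.
T(p) = (p - 4.7)/(p^2 + 2*p + 1.36)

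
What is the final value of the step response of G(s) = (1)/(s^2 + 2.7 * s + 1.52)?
FVT: lim_{t→∞} y(t) = lim_{s→0} s*Y(s) where Y(s) = G(s)/s.
= lim_{s→0} G(s) = G(0) = num(0)/den(0) = 1/1.52 = 0.6579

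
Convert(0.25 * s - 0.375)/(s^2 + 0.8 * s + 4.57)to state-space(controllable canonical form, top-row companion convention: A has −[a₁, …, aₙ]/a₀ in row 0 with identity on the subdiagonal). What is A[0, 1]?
Reachable canonical form for den = s^2 + 0.8*s + 4.57: top row of A = -[a₁,a₂,...,aₙ]/a₀, ones on the subdiagonal, zeros elsewhere.
A = [[-0.8, -4.57], [1, 0]].
A[0,1] = -4.57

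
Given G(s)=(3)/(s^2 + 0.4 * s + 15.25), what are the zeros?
Numerator is a nonzero constant (3) → Zeros: none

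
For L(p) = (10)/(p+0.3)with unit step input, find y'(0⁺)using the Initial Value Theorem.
IVT: y'(0⁺) = lim_{p→∞} p²·Y(p) = lim_{p→∞} p·L(p).
deg(num) = 0, deg(den) = 1, relative degree = 1, so p·L(p) → (leading num)/(leading den) = 10/1 = 10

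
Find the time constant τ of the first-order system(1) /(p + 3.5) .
First-order system: τ = -1/pole. Pole = -3.5. τ = -1/(-3.5) = 0.2857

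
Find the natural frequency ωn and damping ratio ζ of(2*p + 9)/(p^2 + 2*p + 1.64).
Underdamped: complex pole -1 + 0.8j. ωn = |pole| = 1.281, ζ = -Re(pole)/ωn = 0.7809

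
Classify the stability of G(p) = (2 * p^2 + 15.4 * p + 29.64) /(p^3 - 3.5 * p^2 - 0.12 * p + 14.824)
Denominator: p^3 - 3.5*p^2 - 0.12*p + 14.824 = (p + 1.7)(p^2 - 5.2*p + 8.72). Poles: -1.7, 2.6 + 1.4j, 2.6 - 1.4j. Unstable (2 pole(s) in RHP)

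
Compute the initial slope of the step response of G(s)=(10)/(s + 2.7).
IVT: y'(0⁺) = lim_{s→∞} s²·Y(s) = lim_{s→∞} s·G(s).
deg(num) = 0, deg(den) = 1, relative degree = 1, so s·G(s) → (leading num)/(leading den) = 10/1 = 10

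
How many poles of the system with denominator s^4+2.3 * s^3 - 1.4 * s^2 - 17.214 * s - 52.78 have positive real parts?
s^4 + 2.3*s^3 - 1.4*s^2 - 17.214*s - 52.78 = (s - 2.8)(s + 2.9)(s^2 + 2.2*s + 6.5). Poles: -1.1 + 2.3j, -1.1 - 2.3j, -2.9, 2.8. RHP poles (Re>0): 1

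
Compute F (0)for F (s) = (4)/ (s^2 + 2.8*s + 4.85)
DC gain = F(0) = num(0)/den(0) = 4/4.85 = 0.8247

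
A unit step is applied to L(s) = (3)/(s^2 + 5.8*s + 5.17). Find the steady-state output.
FVT: lim_{t→∞} y(t) = lim_{s→0} s*Y(s) where Y(s) = L(s)/s.
= lim_{s→0} L(s) = L(0) = num(0)/den(0) = 3/5.17 = 0.5803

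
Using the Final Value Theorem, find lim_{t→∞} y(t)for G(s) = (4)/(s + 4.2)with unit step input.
FVT: lim_{t→∞} y(t) = lim_{s→0} s*Y(s) where Y(s) = G(s)/s.
= lim_{s→0} G(s) = G(0) = num(0)/den(0) = 4/4.2 = 0.9524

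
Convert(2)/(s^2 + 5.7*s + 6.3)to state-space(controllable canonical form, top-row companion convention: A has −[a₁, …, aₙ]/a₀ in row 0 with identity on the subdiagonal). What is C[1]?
Reachable canonical form: C = numerator coefficients (right-aligned, zero-padded to length n).
num = 2, C = [[0, 2]].
C[1] = 2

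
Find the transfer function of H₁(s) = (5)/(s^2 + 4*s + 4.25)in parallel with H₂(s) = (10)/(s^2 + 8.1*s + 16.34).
Parallel: H = H₁ + H₂ = (n₁·d₂ + n₂·d₁)/(d₁·d₂).
n₁·d₂ = 5*s^2 + 40.5*s + 81.7. n₂·d₁ = 10*s^2 + 40*s + 42.5. Sum = 15*s^2 + 80.5*s + 124.2. d₁·d₂ = s^4 + 12.1*s^3 + 52.99*s^2 + 99.785*s + 69.445.
H(s) = (15*s^2 + 80.5*s + 124.2)/(s^4 + 12.1*s^3 + 52.99*s^2 + 99.785*s + 69.445)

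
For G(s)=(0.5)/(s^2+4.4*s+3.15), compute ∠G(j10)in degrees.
Substitute s = j*10: G(j10) = -0.00427937 - 0.00194416j.
∠G(j10) = atan2(Im, Re) = atan2(-0.00194416, -0.00427937) = -155.57°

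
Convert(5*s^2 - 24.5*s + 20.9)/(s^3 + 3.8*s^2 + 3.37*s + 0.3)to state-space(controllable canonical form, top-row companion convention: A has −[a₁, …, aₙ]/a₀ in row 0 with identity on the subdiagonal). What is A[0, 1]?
Reachable canonical form for den = s^3 + 3.8*s^2 + 3.37*s + 0.3: top row of A = -[a₁,a₂,...,aₙ]/a₀, ones on the subdiagonal, zeros elsewhere.
A = [[-3.8, -3.37, -0.3], [1, 0, 0], [0, 1, 0]].
A[0,1] = -3.37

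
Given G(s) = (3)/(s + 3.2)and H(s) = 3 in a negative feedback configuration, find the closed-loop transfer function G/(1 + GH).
Closed-loop T = G/(1+GH).
Numerator: G_num * H_den = 3.
Denominator: G_den * H_den + G_num * H_num = (s + 3.2) + (9) = s + 12.2.
T(s) = (3)/(s + 12.2)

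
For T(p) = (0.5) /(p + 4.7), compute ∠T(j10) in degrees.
Substitute p = j*10: T(j10) = 0.0192481 - 0.0409534j.
∠T(j10) = atan2(Im, Re) = atan2(-0.0409534, 0.0192481) = -64.83°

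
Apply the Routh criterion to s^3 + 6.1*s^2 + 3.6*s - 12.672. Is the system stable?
Routh array:
s^3: [1, 3.6]; s^2: [6.1, -12.672]; s^1: [5.67738]; s^0: [-12.672]
First column: [1, 6.1, 5.67738, -12.672]. Sign changes = 1.
No, unstable (1 RHP root(s))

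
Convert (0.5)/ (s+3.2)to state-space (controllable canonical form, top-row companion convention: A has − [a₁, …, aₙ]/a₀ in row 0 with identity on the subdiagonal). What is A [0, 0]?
Reachable canonical form for den = s + 3.2: top row of A = -[a₁,a₂,...,aₙ]/a₀, ones on the subdiagonal, zeros elsewhere.
A = [[-3.2]].
A[0,0] = -3.2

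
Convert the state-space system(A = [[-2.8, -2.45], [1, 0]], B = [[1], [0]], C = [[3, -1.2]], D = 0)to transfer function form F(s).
F(s) = C(sI - A)⁻¹B + D.
Characteristic polynomial det(sI - A) = s^2 + 2.8*s + 2.45.
Numerator from C·adj(sI-A)·B + D·det(sI-A) = 3*s - 1.2.
F(s) = (3*s - 1.2)/(s^2 + 2.8*s + 2.45)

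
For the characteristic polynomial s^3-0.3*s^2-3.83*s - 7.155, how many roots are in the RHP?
s^3 - 0.3*s^2 - 3.83*s - 7.155 = (s - 2.7)(s^2 + 2.4*s + 2.65). Poles: -1.2 + 1.1j, -1.2 - 1.1j, 2.7. RHP poles (Re>0): 1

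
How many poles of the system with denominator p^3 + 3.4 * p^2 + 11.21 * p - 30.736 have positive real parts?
p^3 + 3.4*p^2 + 11.21*p - 30.736 = (p - 1.6)(p^2 + 5*p + 19.21). Poles: -2.5 + 3.6j, -2.5 - 3.6j, 1.6. RHP poles (Re>0): 1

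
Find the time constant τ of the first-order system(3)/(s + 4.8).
First-order system: τ = -1/pole. Pole = -4.8. τ = -1/(-4.8) = 0.2083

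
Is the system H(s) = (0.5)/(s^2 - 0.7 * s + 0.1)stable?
Denominator: s^2 - 0.7*s + 0.1 = (s - 0.2)(s - 0.5). Poles: 0.2, 0.5. All Re(p)<0: No (unstable)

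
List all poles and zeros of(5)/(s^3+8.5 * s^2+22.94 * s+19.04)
Set denominator = 0: s^3 + 8.5*s^2 + 22.94*s + 19.04 = (s + 1.6)(s + 3.4)(s + 3.5) = 0 → Poles: -1.6, -3.4, -3.5
Numerator is a nonzero constant (5) → Zeros: none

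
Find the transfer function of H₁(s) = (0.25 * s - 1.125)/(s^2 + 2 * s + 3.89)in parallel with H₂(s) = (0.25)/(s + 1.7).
Parallel: H = H₁ + H₂ = (n₁·d₂ + n₂·d₁)/(d₁·d₂).
n₁·d₂ = 0.25*s^2 - 0.7*s - 1.9125. n₂·d₁ = 0.25*s^2 + 0.5*s + 0.9725. Sum = 0.5*s^2 - 0.2*s - 0.94. d₁·d₂ = s^3 + 3.7*s^2 + 7.29*s + 6.613.
H(s) = (0.5*s^2 - 0.2*s - 0.94)/(s^3 + 3.7*s^2 + 7.29*s + 6.613)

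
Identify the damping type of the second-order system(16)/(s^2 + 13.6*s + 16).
Standard form: ωn²/(s²+2ζωn·s+ωn²) gives ωn=4, ζ=1.7.
Overdamped (ζ = 1.7 > 1)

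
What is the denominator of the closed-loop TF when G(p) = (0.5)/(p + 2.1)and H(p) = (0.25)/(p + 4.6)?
Characteristic poly = G_den * H_den + G_num * H_num = (p^2 + 6.7*p + 9.66) + (0.125) = p^2 + 6.7*p + 9.785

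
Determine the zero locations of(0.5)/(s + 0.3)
Numerator is a nonzero constant (0.5) → Zeros: none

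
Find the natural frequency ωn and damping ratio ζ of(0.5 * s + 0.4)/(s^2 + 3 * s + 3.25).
Underdamped: complex pole -1.5 + 1j. ωn = |pole| = 1.803, ζ = -Re(pole)/ωn = 0.8321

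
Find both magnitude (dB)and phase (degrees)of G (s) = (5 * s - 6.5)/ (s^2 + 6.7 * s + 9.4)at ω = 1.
Substitute s = j*1: G(j1) = -0.182763 + 0.741013j.
|G| = 20*log₁₀(sqrt(Re²+Im²)) = -2.35 dB.
∠G = atan2(Im, Re) = 103.85°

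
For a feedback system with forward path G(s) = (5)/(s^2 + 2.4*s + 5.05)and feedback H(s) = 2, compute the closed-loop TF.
Closed-loop T = G/(1+GH).
Numerator: G_num * H_den = 5.
Denominator: G_den * H_den + G_num * H_num = (s^2 + 2.4*s + 5.05) + (10) = s^2 + 2.4*s + 15.05.
T(s) = (5)/(s^2 + 2.4*s + 15.05)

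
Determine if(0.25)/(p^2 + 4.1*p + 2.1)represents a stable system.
Denominator: p^2 + 4.1*p + 2.1 = (p + 3.5)(p + 0.6). Poles: -0.6, -3.5. All Re(p)<0: Yes (stable)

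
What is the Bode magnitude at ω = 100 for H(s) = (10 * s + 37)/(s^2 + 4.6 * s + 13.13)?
Substitute s = j*100: H(j100) = 0.000905318 - 0.10009j.
|H(j100)| = sqrt(Re² + Im²) = 0.1001.
20*log₁₀(0.1001) = -19.99 dB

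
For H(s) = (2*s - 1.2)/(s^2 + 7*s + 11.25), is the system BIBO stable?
Denominator: s^2 + 7*s + 11.25 = (s + 2.5)(s + 4.5). Poles: -2.5, -4.5. All Re(p)<0: Yes (stable)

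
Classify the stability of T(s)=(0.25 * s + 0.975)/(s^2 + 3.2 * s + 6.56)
Denominator: s^2 + 3.2*s + 6.56. Poles: -1.6 + 2j, -1.6 - 2j. Stable (all poles in LHP)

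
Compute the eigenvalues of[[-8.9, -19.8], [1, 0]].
Eigenvalues solve det(λI - A) = 0.
Characteristic polynomial: λ^2 + 8.9*λ + 19.8 = 0.
Factor: (λ + 4.4)(λ + 4.5) = 0.
Roots: -4.4, -4.5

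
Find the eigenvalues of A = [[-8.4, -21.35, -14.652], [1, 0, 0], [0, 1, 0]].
Eigenvalues solve det(λI - A) = 0.
Characteristic polynomial: λ^3 + 8.4*λ^2 + 21.35*λ + 14.652 = 0.
Factor: (λ + 1.1)(λ + 3.6)(λ + 3.7) = 0.
Roots: -1.1, -3.6, -3.7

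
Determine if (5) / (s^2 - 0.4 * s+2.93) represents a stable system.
Denominator: s^2 - 0.4*s + 2.93. Poles: 0.2 + 1.7j, 0.2 - 1.7j. All Re(p)<0: No (unstable)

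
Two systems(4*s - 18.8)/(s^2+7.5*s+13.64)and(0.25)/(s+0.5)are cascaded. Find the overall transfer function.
Series: H = H₁ · H₂ = (n₁·n₂)/(d₁·d₂).
Num: n₁·n₂ = s - 4.7. Den: d₁·d₂ = s^3 + 8*s^2 + 17.39*s + 6.82.
H(s) = (s - 4.7)/(s^3 + 8*s^2 + 17.39*s + 6.82)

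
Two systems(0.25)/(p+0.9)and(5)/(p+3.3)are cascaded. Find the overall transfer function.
Series: H = H₁ · H₂ = (n₁·n₂)/(d₁·d₂).
Num: n₁·n₂ = 1.25. Den: d₁·d₂ = p^2 + 4.2*p + 2.97.
H(p) = (1.25)/(p^2 + 4.2*p + 2.97)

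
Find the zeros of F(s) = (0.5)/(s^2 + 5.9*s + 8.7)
Numerator is a nonzero constant (0.5) → Zeros: none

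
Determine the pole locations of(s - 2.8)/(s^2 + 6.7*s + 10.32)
Set denominator = 0: s^2 + 6.7*s + 10.32 = (s + 4.3)(s + 2.4) = 0 → Poles: -2.4, -4.3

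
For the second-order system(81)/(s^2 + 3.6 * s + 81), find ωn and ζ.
Standard form: ωn²/(s²+2ζωn·s+ωn²).
const=81=ωn² → ωn=9, s coeff=3.6=2ζωn → ζ=0.2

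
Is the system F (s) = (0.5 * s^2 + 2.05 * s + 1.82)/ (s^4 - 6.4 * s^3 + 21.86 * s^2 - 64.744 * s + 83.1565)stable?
Denominator: s^4 - 6.4*s^3 + 21.86*s^2 - 64.744*s + 83.1565 = (s - 2.3)(s - 3.5)(s^2 - 0.6*s + 10.33). Poles: 0.3 + 3.2j, 0.3 - 3.2j, 2.3, 3.5. All Re(p)<0: No (unstable)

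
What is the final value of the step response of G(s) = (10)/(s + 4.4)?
FVT: lim_{t→∞} y(t) = lim_{s→0} s*Y(s) where Y(s) = G(s)/s.
= lim_{s→0} G(s) = G(0) = num(0)/den(0) = 10/4.4 = 2.273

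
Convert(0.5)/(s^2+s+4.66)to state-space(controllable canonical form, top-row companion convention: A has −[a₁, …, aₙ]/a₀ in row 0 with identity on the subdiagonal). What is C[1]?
Reachable canonical form: C = numerator coefficients (right-aligned, zero-padded to length n).
num = 0.5, C = [[0, 0.5]].
C[1] = 0.5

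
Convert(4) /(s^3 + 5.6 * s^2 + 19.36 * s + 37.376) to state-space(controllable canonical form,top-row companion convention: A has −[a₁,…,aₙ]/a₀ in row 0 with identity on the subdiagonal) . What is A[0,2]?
Reachable canonical form for den = s^3 + 5.6*s^2 + 19.36*s + 37.376: top row of A = -[a₁,a₂,...,aₙ]/a₀, ones on the subdiagonal, zeros elsewhere.
A = [[-5.6, -19.36, -37.376], [1, 0, 0], [0, 1, 0]].
A[0,2] = -37.376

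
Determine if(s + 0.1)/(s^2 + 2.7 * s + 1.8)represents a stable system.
Denominator: s^2 + 2.7*s + 1.8 = (s + 1.2)(s + 1.5). Poles: -1.2, -1.5. All Re(p)<0: Yes (stable)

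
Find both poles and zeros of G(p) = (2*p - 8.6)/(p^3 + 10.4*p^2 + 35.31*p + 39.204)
Set denominator = 0: p^3 + 10.4*p^2 + 35.31*p + 39.204 = (p + 2.7)(p + 4.4)(p + 3.3) = 0 → Poles: -2.7, -3.3, -4.4
Set numerator = 0: 2*p - 8.6 = 0 → Zeros: 4.3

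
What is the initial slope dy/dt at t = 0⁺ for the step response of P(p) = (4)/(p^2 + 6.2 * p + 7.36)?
IVT: y'(0⁺) = lim_{p→∞} p²·Y(p) = lim_{p→∞} p·P(p).
deg(num) = 0, deg(den) = 2, relative degree = 2 ≥ 2, so p·P(p) → 0. Initial slope = 0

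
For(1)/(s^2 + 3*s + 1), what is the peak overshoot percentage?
Standard form: ωn²/(s²+2ζωn·s+ωn²) → ωn = 1, ζ = 1.5.
ζ ≥ 1, so the response is non-oscillatory: peak overshoot = 0%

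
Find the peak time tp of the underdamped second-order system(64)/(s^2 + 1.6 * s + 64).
Standard form: ωn²/(s²+2ζωn·s+ωn²) → ωn = 8, ζ = 0.1.
ωd = ωn·√(1-ζ²) = 8·√(1-0.1²) = 7.96.
tp = π/ωd = π/7.96 = 0.3947 s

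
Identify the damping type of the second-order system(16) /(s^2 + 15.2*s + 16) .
Standard form: ωn²/(s²+2ζωn·s+ωn²) gives ωn=4, ζ=1.9.
Overdamped (ζ = 1.9 > 1)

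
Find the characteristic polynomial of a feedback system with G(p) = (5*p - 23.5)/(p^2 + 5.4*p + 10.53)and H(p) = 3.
Characteristic poly = G_den * H_den + G_num * H_num = (p^2 + 5.4*p + 10.53) + (15*p - 70.5) = p^2 + 20.4*p - 59.97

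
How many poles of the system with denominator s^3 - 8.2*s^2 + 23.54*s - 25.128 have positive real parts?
s^3 - 8.2*s^2 + 23.54*s - 25.128 = (s - 3.6)(s^2 - 4.6*s + 6.98). Poles: 2.3 + 1.3j, 2.3 - 1.3j, 3.6. RHP poles (Re>0): 3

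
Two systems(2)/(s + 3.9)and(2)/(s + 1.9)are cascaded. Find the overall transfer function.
Series: H = H₁ · H₂ = (n₁·n₂)/(d₁·d₂).
Num: n₁·n₂ = 4. Den: d₁·d₂ = s^2 + 5.8*s + 7.41.
H(s) = (4)/(s^2 + 5.8*s + 7.41)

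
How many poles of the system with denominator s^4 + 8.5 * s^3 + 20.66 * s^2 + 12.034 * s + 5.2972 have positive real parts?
s^4 + 8.5*s^3 + 20.66*s^2 + 12.034*s + 5.2972 = (s + 4.1)(s + 3.8)(s^2 + 0.6*s + 0.34). Poles: -0.3 + 0.5j, -0.3 - 0.5j, -3.8, -4.1. RHP poles (Re>0): 0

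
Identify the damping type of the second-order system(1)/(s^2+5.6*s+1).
Standard form: ωn²/(s²+2ζωn·s+ωn²) gives ωn=1, ζ=2.8.
Overdamped (ζ = 2.8 > 1)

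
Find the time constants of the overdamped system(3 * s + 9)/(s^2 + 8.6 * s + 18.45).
Overdamped: real poles at -4.5, -4.1. τ = -1/pole → τ₁ = 0.2222, τ₂ = 0.2439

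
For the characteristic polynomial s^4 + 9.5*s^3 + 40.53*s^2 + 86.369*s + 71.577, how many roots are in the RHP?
s^4 + 9.5*s^3 + 40.53*s^2 + 86.369*s + 71.577 = (s + 2.7)(s + 2.2)(s^2 + 4.6*s + 12.05). Poles: -2.2, -2.3 + 2.6j, -2.3 - 2.6j, -2.7. RHP poles (Re>0): 0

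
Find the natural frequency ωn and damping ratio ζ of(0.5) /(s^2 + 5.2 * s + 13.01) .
Underdamped: complex pole -2.6 + 2.5j. ωn = |pole| = 3.607, ζ = -Re(pole)/ωn = 0.7208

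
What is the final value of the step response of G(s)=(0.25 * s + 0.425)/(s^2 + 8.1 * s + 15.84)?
FVT: lim_{t→∞} y(t) = lim_{s→0} s*Y(s) where Y(s) = G(s)/s.
= lim_{s→0} G(s) = G(0) = num(0)/den(0) = 0.425/15.84 = 0.02683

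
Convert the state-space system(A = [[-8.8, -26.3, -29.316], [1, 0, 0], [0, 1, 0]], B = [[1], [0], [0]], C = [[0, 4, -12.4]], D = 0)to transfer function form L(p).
L(p) = C(pI - A)⁻¹B + D.
Characteristic polynomial det(pI - A) = p^3 + 8.8*p^2 + 26.3*p + 29.316.
Numerator from C·adj(pI-A)·B + D·det(pI-A) = 4*p - 12.4.
L(p) = (4*p - 12.4)/(p^3 + 8.8*p^2 + 26.3*p + 29.316)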